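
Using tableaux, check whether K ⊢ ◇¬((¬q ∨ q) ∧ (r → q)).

Tableau for the negation ¬◇¬((¬q ∨ q) ∧ (r → q)):
1. ¬◇¬((¬q ∨ q) ∧ (r → q)), w0
The negation has an open branch (countermodel exists).

Invalid (countermodel exists)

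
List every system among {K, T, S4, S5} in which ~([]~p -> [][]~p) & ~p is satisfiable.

S4-tableau for the formula:
1. ~([]~p -> [][]~p) & ~p, 0
2. ~([]~p -> [][]~p), 0
3. ~p, 0
4. []~p, 0
5. ~[][]~p, 0
6. ~[]~p, 1
7. ~p, 1
8. p, 2
9. ~p, 2
Accessibility: 0R0, 0R1, 0R2, 1R1, 1R2, 2R2
Branch closes: p and ~p both at 2.
Every branch closes (one shown): unsatisfiable in S4, hence also in S5 (every S5-frame is an S4-frame).
T-tableau for the formula:
1. ~([]~p -> [][]~p) & ~p, 0
2. ~([]~p -> [][]~p), 0
3. ~p, 0
4. []~p, 0
5. ~[][]~p, 0
6. ~[]~p, 1
7. ~p, 1
8. p, 2
Accessibility: 0R0, 0R1, 1R1, 1R2, 2R2
Complete open branch: satisfiable in T, hence also in K (this T-model is also a K-model).

K, T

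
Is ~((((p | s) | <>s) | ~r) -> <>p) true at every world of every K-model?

Tableau for the negation (((p | s) | <>s) | ~r) -> <>p:
1. (((p | s) | <>s) | ~r) -> <>p, u
2. <>p, u
3. p, v
Accessibility: uRv
The negation has an open branch (countermodel exists).

Invalid (countermodel exists)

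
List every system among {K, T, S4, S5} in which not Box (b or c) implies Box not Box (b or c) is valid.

S5

S5-tableau for the negation not (not Box (b or c) implies Box not Box (b or c)):
1. not (not Box (b or c) implies Box not Box (b or c)), w0
2. not Box (b or c), w0
3. not Box not Box (b or c), w0
4. not (b or c), w1
5. not b, w1
6. not c, w1
7. Box (b or c), w2
8. b or c, w0
9. b or c, w1
10. b or c, w2
11. c, w0
12. c, w1
Accessibility: w0Rw0, w0Rw1, w0Rw2, w1Rw0, w1Rw1, w1Rw2, w2Rw0, w2Rw1, w2Rw2
Branch closes: c and not c both at w1.
Every branch closes (one shown): valid in S5.
S4-tableau for the negation not (not Box (b or c) implies Box not Box (b or c)):
1. not (not Box (b or c) implies Box not Box (b or c)), w0
2. not Box (b or c), w0
3. not Box not Box (b or c), w0
4. not (b or c), w1
5. not b, w1
6. not c, w1
7. Box (b or c), w2
8. b or c, w2
9. c, w2
Accessibility: w0Rw0, w0Rw1, w0Rw2, w1Rw1, w2Rw2
Complete open branch: countermodel on an S4-frame, so not valid in S4, nor in K, T (the same frame is also a K-frame and a T-frame).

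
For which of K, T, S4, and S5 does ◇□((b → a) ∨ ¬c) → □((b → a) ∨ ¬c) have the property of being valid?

S5

S4-tableau for the negation ¬(◇□((b → a) ∨ ¬c) → □((b → a) ∨ ¬c)):
1. ¬(◇□((b → a) ∨ ¬c) → □((b → a) ∨ ¬c)), u
2. ◇□((b → a) ∨ ¬c), u   [¬→-rule on 1]
3. ¬□((b → a) ∨ ¬c), u   [¬→-rule on 1]
4. □((b → a) ∨ ¬c), v   [◇-rule on 2: fresh world v, uRv]
5. (b → a) ∨ ¬c, v   [□-rule on 4 via vRv]
6. ¬c, v   [∨-rule on 5 (branches; this branch)]
7. ¬((b → a) ∨ ¬c), w   [¬□-rule on 3: fresh world w, uRw]
8. ¬(b → a), w   [¬∨-rule on 7]
9. c, w   [¬∨-rule on 7]
10. b, w   [¬→-rule on 8]
11. ¬a, w   [¬→-rule on 8]
Accessibility: uRu, uRv, uRw, vRv, wRw
Complete open branch: countermodel on an S4-frame, so not valid in S4, nor in K, T (the same frame is also a K-frame and a T-frame).
S5-tableau for the negation ¬(◇□((b → a) ∨ ¬c) → □((b → a) ∨ ¬c)):
1. ¬(◇□((b → a) ∨ ¬c) → □((b → a) ∨ ¬c)), u
2. ◇□((b → a) ∨ ¬c), u   [¬→-rule on 1]
3. ¬□((b → a) ∨ ¬c), u   [¬→-rule on 1]
4. □((b → a) ∨ ¬c), v   [◇-rule on 2: fresh world v, uRv]
5. (b → a) ∨ ¬c, u   [□-rule on 4 via vRu]
6. (b → a) ∨ ¬c, v   [□-rule on 4 via vRv]
7. b → a, u   [∨-rule on 5 (branches; this branch)]
8. b → a, v   [∨-rule on 6 (branches; this branch)]
9. a, u   [→-rule on 7 (branches; this branch)]
10. a, v   [→-rule on 8 (branches; this branch)]
11. ¬((b → a) ∨ ¬c), w   [¬□-rule on 3: fresh world w, uRw]
12. ¬(b → a), w   [¬∨-rule on 11]
13. c, w   [¬∨-rule on 11]
14. b, w   [¬→-rule on 12]
15. ¬a, w   [¬→-rule on 12]
16. (b → a) ∨ ¬c, w   [□-rule on 4 via vRw]
17. b → a, w   [∨-rule on 16 (branches; this branch)]
18. a, w   [→-rule on 17 (branches; this branch)]
Accessibility: uRu, uRv, uRw, vRu, vRv, vRw, wRu, wRv, wRw
Branch closes: a and ¬a both at w.
Every branch closes (one shown): valid in S5.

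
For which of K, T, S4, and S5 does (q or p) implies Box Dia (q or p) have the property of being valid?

S5

S5-tableau for the negation not ((q or p) implies Box Dia (q or p)):
1. not ((q or p) implies Box Dia (q or p)), u
2. q or p, u
3. not Box Dia (q or p), u
4. p, u
5. not Dia (q or p), v
6. not (q or p), u
7. not q, u
8. not p, u
Accessibility: uRu, uRv, vRu, vRv
Branch closes: p and not p both at u.
Every branch closes (one shown): valid in S5.
S4-tableau for the negation not ((q or p) implies Box Dia (q or p)):
1. not ((q or p) implies Box Dia (q or p)), u
2. q or p, u
3. not Box Dia (q or p), u
4. p, u
5. not Dia (q or p), v
6. not (q or p), v
7. not q, v
8. not p, v
Accessibility: uRu, uRv, vRv
Complete open branch: countermodel on an S4-frame, so not valid in S4, nor in K, T (the same frame is also a K-frame and a T-frame).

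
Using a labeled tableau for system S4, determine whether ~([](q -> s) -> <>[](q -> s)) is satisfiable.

1. ~([](q -> s) -> <>[](q -> s)), 0
2. [](q -> s), 0
3. ~<>[](q -> s), 0
4. q -> s, 0
5. ~[](q -> s), 0
6. s, 0
7. ~(q -> s), 1
8. q, 1
9. ~s, 1
10. q -> s, 1
11. ~[](q -> s), 1
12. s, 1
Accessibility: 0R0, 0R1, 1R1
Branch closes: s and ~s both at 1.
(One branch shown.) All branches close.

Unsatisfiable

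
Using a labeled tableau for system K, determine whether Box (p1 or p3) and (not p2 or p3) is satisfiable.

Satisfiable

1. Box (p1 or p3) and (not p2 or p3), w0
2. Box (p1 or p3), w0
3. not p2 or p3, w0
4. p3, w0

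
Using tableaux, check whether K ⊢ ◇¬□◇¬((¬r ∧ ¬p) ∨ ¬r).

No, not valid

Tableau for the negation ¬◇¬□◇¬((¬r ∧ ¬p) ∨ ¬r):
1. ¬◇¬□◇¬((¬r ∧ ¬p) ∨ ¬r), u
The negation has an open branch (countermodel exists).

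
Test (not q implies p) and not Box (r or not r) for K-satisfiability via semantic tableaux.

1. (not q implies p) and not Box (r or not r), 0
2. not q implies p, 0
3. not Box (r or not r), 0
4. p, 0
5. not (r or not r), 1
6. not r, 1
7. r, 1
Accessibility: 0R1
Branch closes: r and not r both at 1.
Every branch closes; the branch above is one of them.

Unsatisfiable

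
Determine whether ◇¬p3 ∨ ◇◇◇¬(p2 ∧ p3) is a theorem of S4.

Invalid (countermodel exists)

Tableau for the negation ¬(◇¬p3 ∨ ◇◇◇¬(p2 ∧ p3)):
1. ¬(◇¬p3 ∨ ◇◇◇¬(p2 ∧ p3)), w0
2. ¬◇¬p3, w0
3. ¬◇◇◇¬(p2 ∧ p3), w0
4. p3, w0
5. ¬◇◇¬(p2 ∧ p3), w0
6. ¬◇¬(p2 ∧ p3), w0
7. p2 ∧ p3, w0
8. p2, w0
Accessibility: w0Rw0
The negation has an open branch (countermodel exists).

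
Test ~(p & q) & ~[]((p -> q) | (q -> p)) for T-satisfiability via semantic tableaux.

Unsatisfiable (every branch closes)

1. ~(p & q) & ~[]((p -> q) | (q -> p)), w0
2. ~(p & q), w0
3. ~[]((p -> q) | (q -> p)), w0
4. ~q, w0
5. ~((p -> q) | (q -> p)), w1
6. ~(p -> q), w1
7. ~(q -> p), w1
8. p, w1
9. ~q, w1
10. q, w1
11. ~p, w1
Accessibility: w0Rw0, w0Rw1, w1Rw1
Branch closes: q and ~q both at w1.
Every branch closes; the branch above is one of them.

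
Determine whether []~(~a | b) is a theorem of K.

Tableau for the negation ~[]~(~a | b):
1. ~[]~(~a | b), w0
2. ~a | b, w1
3. b, w1
Accessibility: w0Rw1
The negation has an open branch (countermodel exists).

Invalid (countermodel exists)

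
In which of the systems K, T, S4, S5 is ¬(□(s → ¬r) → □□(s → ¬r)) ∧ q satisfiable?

K, T

T-tableau for the formula:
1. ¬(□(s → ¬r) → □□(s → ¬r)) ∧ q, u
2. ¬(□(s → ¬r) → □□(s → ¬r)), u   [∧-rule on 1]
3. q, u   [∧-rule on 1]
4. □(s → ¬r), u   [¬→-rule on 2]
5. ¬□□(s → ¬r), u   [¬→-rule on 2]
6. s → ¬r, u   [□-rule on 4 via uRu]
7. ¬r, u   [→-rule on 6 (branches; this branch)]
8. ¬□(s → ¬r), v   [¬□-rule on 5: fresh world v, uRv]
9. s → ¬r, v   [□-rule on 4 via uRv]
10. ¬r, v   [→-rule on 9 (branches; this branch)]
11. ¬(s → ¬r), w   [¬□-rule on 8: fresh world w, vRw]
12. s, w   [¬→-rule on 11]
13. r, w   [¬→-rule on 11]
Accessibility: uRu, uRv, vRv, vRw, wRw
Complete open branch: satisfiable in T, hence also in K (this T-model is also a K-model).
S4-tableau for the formula:
1. ¬(□(s → ¬r) → □□(s → ¬r)) ∧ q, u
2. ¬(□(s → ¬r) → □□(s → ¬r)), u   [∧-rule on 1]
3. q, u   [∧-rule on 1]
4. □(s → ¬r), u   [¬→-rule on 2]
5. ¬□□(s → ¬r), u   [¬→-rule on 2]
6. s → ¬r, u   [□-rule on 4 via uRu]
7. ¬r, u   [→-rule on 6 (branches; this branch)]
8. ¬□(s → ¬r), v   [¬□-rule on 5: fresh world v, uRv]
9. s → ¬r, v   [□-rule on 4 via uRv]
10. ¬r, v   [→-rule on 9 (branches; this branch)]
11. ¬(s → ¬r), w   [¬□-rule on 8: fresh world w, vRw]
12. s, w   [¬→-rule on 11]
13. r, w   [¬→-rule on 11]
14. s → ¬r, w   [□-rule on 4 via uRw]
15. ¬r, w   [→-rule on 14 (branches; this branch)]
Accessibility: uRu, uRv, uRw, vRv, vRw, wRw
Branch closes: r and ¬r both at w.
Every branch closes (one shown): unsatisfiable in S4, hence also in S5 (every S5-frame is an S4-frame).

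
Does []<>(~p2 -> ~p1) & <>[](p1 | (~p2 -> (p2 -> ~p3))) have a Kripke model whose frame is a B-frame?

1. []<>(~p2 -> ~p1) & <>[](p1 | (~p2 -> (p2 -> ~p3))), 0
2. []<>(~p2 -> ~p1), 0
3. <>[](p1 | (~p2 -> (p2 -> ~p3))), 0
4. <>(~p2 -> ~p1), 0
5. [](p1 | (~p2 -> (p2 -> ~p3))), 1
6. <>(~p2 -> ~p1), 1
7. p1 | (~p2 -> (p2 -> ~p3)), 0
8. p1 | (~p2 -> (p2 -> ~p3)), 1
9. ~p2 -> (p2 -> ~p3), 0
10. ~p2 -> (p2 -> ~p3), 1
11. p2 -> ~p3, 0
12. p2 -> ~p3, 1
13. ~p3, 0
14. ~p3, 1
15. ~p2 -> ~p1, 2
16. <>(~p2 -> ~p1), 2
17. ~p1, 2
18. ~p2 -> ~p1, 3
19. p1 | (~p2 -> (p2 -> ~p3)), 3
20. ~p1, 3
21. ~p2 -> (p2 -> ~p3), 3
22. p2 -> ~p3, 3
23. ~p3, 3
24. ~p2 -> ~p1, 4
25. ~p1, 4
Accessibility: 0R0, 0R1, 0R2, 1R0, 1R1, 1R3, 2R0, 2R2, 2R4, 3R1, 3R3, 4R2, 4R4

Satisfiable (open branch found)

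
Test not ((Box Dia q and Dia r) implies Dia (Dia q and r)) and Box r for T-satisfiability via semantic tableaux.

1. not ((Box Dia q and Dia r) implies Dia (Dia q and r)) and Box r, w0
2. not ((Box Dia q and Dia r) implies Dia (Dia q and r)), w0   [and-rule on 1]
3. Box r, w0   [and-rule on 1]
4. Box Dia q and Dia r, w0   [neg-implies-rule on 2]
5. not Dia (Dia q and r), w0   [neg-implies-rule on 2]
6. Box Dia q, w0   [and-rule on 4]
7. Dia r, w0   [and-rule on 4]
8. r, w0   [Box-rule on 3 via w0Rw0]
9. not (Dia q and r), w0   [neg-Dia-rule on 5 via w0Rw0]
10. Dia q, w0   [Box-rule on 6 via w0Rw0]
11. not Dia q, w0   [neg-and-rule on 9 (branches; this branch)]
12. not q, w0   [neg-Dia-rule on 11 via w0Rw0]
13. r, w1   [Dia-rule on 7: fresh world w1, w0Rw1]
14. not (Dia q and r), w1   [neg-Dia-rule on 5 via w0Rw1]
15. Dia q, w1   [Box-rule on 6 via w0Rw1]
16. not q, w1   [neg-Dia-rule on 11 via w0Rw1]
17. not Dia q, w1   [neg-and-rule on 14 (branches; this branch)]
18. q, w2   [Dia-rule on 10: fresh world w2, w0Rw2]
19. r, w2   [Box-rule on 3 via w0Rw2]
20. not (Dia q and r), w2   [neg-Dia-rule on 5 via w0Rw2]
21. Dia q, w2   [Box-rule on 6 via w0Rw2]
22. not q, w2   [neg-Dia-rule on 11 via w0Rw2]
Accessibility: w0Rw0, w0Rw1, w0Rw2, w1Rw1, w2Rw2
Branch closes: q and not q both at w2.
(One branch shown.) All branches close.

Unsatisfiable (every branch closes)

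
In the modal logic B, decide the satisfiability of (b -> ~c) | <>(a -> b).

Yes, satisfiable

1. (b -> ~c) | <>(a -> b), 0
2. <>(a -> b), 0
3. a -> b, 1
4. b, 1
Accessibility: 0R0, 0R1, 1R0, 1R1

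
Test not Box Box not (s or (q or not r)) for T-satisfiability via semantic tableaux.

Satisfiable

1. not Box Box not (s or (q or not r)), u
2. not Box not (s or (q or not r)), v   [neg-Box-rule on 1: fresh world v, uRv]
3. s or (q or not r), w   [neg-Box-rule on 2: fresh world w, vRw]
4. q or not r, w   [or-rule on 3 (branches; this branch)]
5. not r, w   [or-rule on 4 (branches; this branch)]
Accessibility: uRu, uRv, vRv, vRw, wRw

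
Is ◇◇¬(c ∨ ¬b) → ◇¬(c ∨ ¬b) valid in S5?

Valid in S5

Tableau for the negation ¬(◇◇¬(c ∨ ¬b) → ◇¬(c ∨ ¬b)):
1. ¬(◇◇¬(c ∨ ¬b) → ◇¬(c ∨ ¬b)), w0
2. ◇◇¬(c ∨ ¬b), w0
3. ¬◇¬(c ∨ ¬b), w0
4. c ∨ ¬b, w0
5. ¬b, w0
6. ◇¬(c ∨ ¬b), w1
7. c ∨ ¬b, w1
8. ¬b, w1
9. ¬(c ∨ ¬b), w2
10. ¬c, w2
11. b, w2
12. c ∨ ¬b, w2
13. ¬b, w2
Accessibility: w0Rw0, w0Rw1, w0Rw2, w1Rw0, w1Rw1, w1Rw2, w2Rw0, w2Rw1, w2Rw2
Branch closes: b and ¬b both at w2.
All branches of the negation close; one closing branch shown above.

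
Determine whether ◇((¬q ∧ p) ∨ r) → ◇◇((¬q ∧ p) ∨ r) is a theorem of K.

Tableau for the negation ¬(◇((¬q ∧ p) ∨ r) → ◇◇((¬q ∧ p) ∨ r)):
1. ¬(◇((¬q ∧ p) ∨ r) → ◇◇((¬q ∧ p) ∨ r)), u
2. ◇((¬q ∧ p) ∨ r), u   [¬→-rule on 1]
3. ¬◇◇((¬q ∧ p) ∨ r), u   [¬→-rule on 1]
4. (¬q ∧ p) ∨ r, v   [◇-rule on 2: fresh world v, uRv]
5. ¬◇((¬q ∧ p) ∨ r), v   [¬◇-rule on 3 via uRv]
6. r, v   [∨-rule on 4 (branches; this branch)]
Accessibility: uRv
The negation has an open branch (countermodel exists).

No, not valid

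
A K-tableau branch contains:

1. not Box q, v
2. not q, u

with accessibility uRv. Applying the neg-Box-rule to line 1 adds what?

a fresh world w with vRw, and not q at w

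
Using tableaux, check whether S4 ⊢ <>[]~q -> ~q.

Not valid

Tableau for the negation ~(<>[]~q -> ~q):
1. ~(<>[]~q -> ~q), u
2. <>[]~q, u   [~->-rule on 1]
3. q, u   [~->-rule on 1]
4. []~q, v   [<>-rule on 2: fresh world v, uRv]
5. ~q, v   [[]-rule on 4 via vRv]
Accessibility: uRu, uRv, vRv
The negation has an open branch (countermodel exists).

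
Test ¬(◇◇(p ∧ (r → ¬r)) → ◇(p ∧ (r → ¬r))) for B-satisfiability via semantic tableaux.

1. ¬(◇◇(p ∧ (r → ¬r)) → ◇(p ∧ (r → ¬r))), u
2. ◇◇(p ∧ (r → ¬r)), u   [¬→-rule on 1]
3. ¬◇(p ∧ (r → ¬r)), u   [¬→-rule on 1]
4. ¬(p ∧ (r → ¬r)), u   [¬◇-rule on 3 via uRu]
5. ¬(r → ¬r), u   [¬∧-rule on 4 (branches; this branch)]
6. r, u   [¬→-rule on 5]
7. ◇(p ∧ (r → ¬r)), v   [◇-rule on 2: fresh world v, uRv]
8. ¬(p ∧ (r → ¬r)), v   [¬◇-rule on 3 via uRv]
9. ¬(r → ¬r), v   [¬∧-rule on 8 (branches; this branch)]
10. r, v   [¬→-rule on 9]
11. p ∧ (r → ¬r), w   [◇-rule on 7: fresh world w, vRw]
12. p, w   [∧-rule on 11]
13. r → ¬r, w   [∧-rule on 11]
14. ¬r, w   [→-rule on 13 (branches; this branch)]
Accessibility: uRu, uRv, vRu, vRv, vRw, wRv, wRw

Satisfiable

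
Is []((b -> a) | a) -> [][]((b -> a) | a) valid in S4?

Tableau for the negation ~([]((b -> a) | a) -> [][]((b -> a) | a)):
1. ~([]((b -> a) | a) -> [][]((b -> a) | a)), 0
2. []((b -> a) | a), 0
3. ~[][]((b -> a) | a), 0
4. (b -> a) | a, 0
5. b -> a, 0
6. a, 0
7. ~[]((b -> a) | a), 1
8. (b -> a) | a, 1
9. b -> a, 1
10. a, 1
11. ~((b -> a) | a), 2
12. ~(b -> a), 2
13. ~a, 2
14. b, 2
15. (b -> a) | a, 2
16. b -> a, 2
17. a, 2
Accessibility: 0R0, 0R1, 0R2, 1R1, 1R2, 2R2
Branch closes: a and ~a both at 2.
Every branch of the negation's tableau closes; the branch above is one of them.

Yes, valid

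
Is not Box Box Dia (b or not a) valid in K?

No, not valid

Tableau for the negation Box Box Dia (b or not a):
1. Box Box Dia (b or not a), 0
The negation has an open branch (countermodel exists).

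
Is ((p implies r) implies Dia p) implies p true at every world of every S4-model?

Not valid

Tableau for the negation not (((p implies r) implies Dia p) implies p):
1. not (((p implies r) implies Dia p) implies p), u
2. (p implies r) implies Dia p, u
3. not p, u
4. Dia p, u
5. p, v
Accessibility: uRu, uRv, vRv
The negation has an open branch (countermodel exists).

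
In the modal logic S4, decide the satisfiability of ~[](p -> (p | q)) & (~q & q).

Unsatisfiable

1. ~[](p -> (p | q)) & (~q & q), w0
2. ~[](p -> (p | q)), w0   [&-rule on 1]
3. ~q & q, w0   [&-rule on 1]
4. ~q, w0   [&-rule on 3]
5. q, w0   [&-rule on 3]
Accessibility: w0Rw0
Branch closes: q and ~q both at w0.
(One branch shown.) All branches close.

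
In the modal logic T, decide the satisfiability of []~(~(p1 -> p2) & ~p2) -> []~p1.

Satisfiable

1. []~(~(p1 -> p2) & ~p2) -> []~p1, w0
2. []~p1, w0   [->-rule on 1 (branches; this branch)]
3. ~p1, w0   [[]-rule on 2 via w0Rw0]
Accessibility: w0Rw0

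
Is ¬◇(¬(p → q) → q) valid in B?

Tableau for the negation ◇(¬(p → q) → q):
1. ◇(¬(p → q) → q), 0
2. ¬(p → q) → q, 1   [◇-rule on 1: fresh world 1, 0R1]
3. q, 1   [→-rule on 2 (branches; this branch)]
Accessibility: 0R0, 0R1, 1R0, 1R1
The negation has an open branch (countermodel exists).

No, not valid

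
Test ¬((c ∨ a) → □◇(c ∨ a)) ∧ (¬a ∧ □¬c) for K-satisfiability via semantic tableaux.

1. ¬((c ∨ a) → □◇(c ∨ a)) ∧ (¬a ∧ □¬c), 0
2. ¬((c ∨ a) → □◇(c ∨ a)), 0   [∧-rule on 1]
3. ¬a ∧ □¬c, 0   [∧-rule on 1]
4. c ∨ a, 0   [¬→-rule on 2]
5. ¬□◇(c ∨ a), 0   [¬→-rule on 2]
6. ¬a, 0   [∧-rule on 3]
7. □¬c, 0   [∧-rule on 3]
8. c, 0   [∨-rule on 4 (branches; this branch)]
9. ¬◇(c ∨ a), 1   [¬□-rule on 5: fresh world 1, 0R1]
10. ¬c, 1   [□-rule on 7 via 0R1]
Accessibility: 0R1

Yes, satisfiable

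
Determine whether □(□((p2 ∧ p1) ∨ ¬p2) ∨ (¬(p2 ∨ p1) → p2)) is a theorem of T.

Not valid

Tableau for the negation ¬□(□((p2 ∧ p1) ∨ ¬p2) ∨ (¬(p2 ∨ p1) → p2)):
1. ¬□(□((p2 ∧ p1) ∨ ¬p2) ∨ (¬(p2 ∨ p1) → p2)), 0
2. ¬(□((p2 ∧ p1) ∨ ¬p2) ∨ (¬(p2 ∨ p1) → p2)), 1
3. ¬□((p2 ∧ p1) ∨ ¬p2), 1
4. ¬(¬(p2 ∨ p1) → p2), 1
5. ¬(p2 ∨ p1), 1
6. ¬p2, 1
7. ¬p1, 1
8. ¬((p2 ∧ p1) ∨ ¬p2), 2
9. ¬(p2 ∧ p1), 2
10. p2, 2
11. ¬p1, 2
Accessibility: 0R0, 0R1, 1R1, 1R2, 2R2
The negation has an open branch (countermodel exists).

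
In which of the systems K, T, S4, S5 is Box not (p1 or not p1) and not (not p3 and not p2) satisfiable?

K

T-tableau for the formula:
1. Box not (p1 or not p1) and not (not p3 and not p2), w0
2. Box not (p1 or not p1), w0   [and-rule on 1]
3. not (not p3 and not p2), w0   [and-rule on 1]
4. not (p1 or not p1), w0   [Box-rule on 2 via w0Rw0]
5. not p1, w0   [neg-or-rule on 4]
6. p1, w0   [neg-or-rule on 4]
Accessibility: w0Rw0
Branch closes: p1 and not p1 both at w0.
Every branch closes (one shown): unsatisfiable in T, hence also in S4, S5 (every S4/S5-frame is a T-frame).
K-tableau for the formula:
1. Box not (p1 or not p1) and not (not p3 and not p2), w0
2. Box not (p1 or not p1), w0   [and-rule on 1]
3. not (not p3 and not p2), w0   [and-rule on 1]
4. p2, w0   [neg-and-rule on 3 (branches; this branch)]
Complete open branch: satisfiable in K.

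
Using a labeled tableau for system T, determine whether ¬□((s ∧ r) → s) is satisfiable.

No, unsatisfiable

1. ¬□((s ∧ r) → s), 0
2. ¬((s ∧ r) → s), 1
3. s ∧ r, 1
4. ¬s, 1
5. s, 1
6. r, 1
Accessibility: 0R0, 0R1, 1R1
Branch closes: s and ¬s both at 1.
(One branch shown.) All branches close.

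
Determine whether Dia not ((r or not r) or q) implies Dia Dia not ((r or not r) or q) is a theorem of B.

Valid

Tableau for the negation not (Dia not ((r or not r) or q) implies Dia Dia not ((r or not r) or q)):
1. not (Dia not ((r or not r) or q) implies Dia Dia not ((r or not r) or q)), 0
2. Dia not ((r or not r) or q), 0
3. not Dia Dia not ((r or not r) or q), 0
4. not Dia not ((r or not r) or q), 0
5. (r or not r) or q, 0
6. r or not r, 0
7. not r, 0
8. not ((r or not r) or q), 1
9. not (r or not r), 1
10. not q, 1
11. not r, 1
12. r, 1
Accessibility: 0R0, 0R1, 1R0, 1R1
Branch closes: r and not r both at 1.
All branches of the negation close; one closing branch shown above.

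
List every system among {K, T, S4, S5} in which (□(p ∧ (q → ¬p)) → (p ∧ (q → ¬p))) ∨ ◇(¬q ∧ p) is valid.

T, S4, S5

K-tableau for the negation ¬((□(p ∧ (q → ¬p)) → (p ∧ (q → ¬p))) ∨ ◇(¬q ∧ p)):
1. ¬((□(p ∧ (q → ¬p)) → (p ∧ (q → ¬p))) ∨ ◇(¬q ∧ p)), 0
2. ¬(□(p ∧ (q → ¬p)) → (p ∧ (q → ¬p))), 0   [¬∨-rule on 1]
3. ¬◇(¬q ∧ p), 0   [¬∨-rule on 1]
4. □(p ∧ (q → ¬p)), 0   [¬→-rule on 2]
5. ¬(p ∧ (q → ¬p)), 0   [¬→-rule on 2]
6. ¬(q → ¬p), 0   [¬∧-rule on 5 (branches; this branch)]
7. q, 0   [¬→-rule on 6]
8. p, 0   [¬→-rule on 6]
Complete open branch: countermodel on a K-frame, so not valid in K.
T-tableau for the negation ¬((□(p ∧ (q → ¬p)) → (p ∧ (q → ¬p))) ∨ ◇(¬q ∧ p)):
1. ¬((□(p ∧ (q → ¬p)) → (p ∧ (q → ¬p))) ∨ ◇(¬q ∧ p)), 0
2. ¬(□(p ∧ (q → ¬p)) → (p ∧ (q → ¬p))), 0   [¬∨-rule on 1]
3. ¬◇(¬q ∧ p), 0   [¬∨-rule on 1]
4. □(p ∧ (q → ¬p)), 0   [¬→-rule on 2]
5. ¬(p ∧ (q → ¬p)), 0   [¬→-rule on 2]
6. ¬(¬q ∧ p), 0   [¬◇-rule on 3 via 0R0]
7. p ∧ (q → ¬p), 0   [□-rule on 4 via 0R0]
8. p, 0   [∧-rule on 7]
9. q → ¬p, 0   [∧-rule on 7]
10. ¬(q → ¬p), 0   [¬∧-rule on 5 (branches; this branch)]
11. q, 0   [¬→-rule on 10]
12. ¬p, 0   [→-rule on 9 (branches; this branch)]
Accessibility: 0R0
Branch closes: p and ¬p both at 0.
Every branch closes (one shown): valid in T, hence also in S4, S5 (every theorem of T is a theorem of S4 and S5).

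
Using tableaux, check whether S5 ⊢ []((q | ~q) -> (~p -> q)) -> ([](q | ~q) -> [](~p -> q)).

Yes, valid

Tableau for the negation ~([]((q | ~q) -> (~p -> q)) -> ([](q | ~q) -> [](~p -> q))):
1. ~([]((q | ~q) -> (~p -> q)) -> ([](q | ~q) -> [](~p -> q))), w0
2. []((q | ~q) -> (~p -> q)), w0
3. ~([](q | ~q) -> [](~p -> q)), w0
4. [](q | ~q), w0
5. ~[](~p -> q), w0
6. (q | ~q) -> (~p -> q), w0
7. q | ~q, w0
8. ~p -> q, w0
9. ~q, w0
10. p, w0
11. ~(~p -> q), w1
12. ~p, w1
13. ~q, w1
14. (q | ~q) -> (~p -> q), w1
15. q | ~q, w1
16. ~p -> q, w1
17. q, w1
Accessibility: w0Rw0, w0Rw1, w1Rw0, w1Rw1
Branch closes: q and ~q both at w1.
All branches of the negation close; one closing branch shown above.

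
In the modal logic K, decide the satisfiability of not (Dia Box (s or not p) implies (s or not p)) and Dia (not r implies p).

1. not (Dia Box (s or not p) implies (s or not p)) and Dia (not r implies p), 0
2. not (Dia Box (s or not p) implies (s or not p)), 0
3. Dia (not r implies p), 0
4. Dia Box (s or not p), 0
5. not (s or not p), 0
6. not s, 0
7. p, 0
8. not r implies p, 1
9. p, 1
10. Box (s or not p), 2
Accessibility: 0R1, 0R2

Satisfiable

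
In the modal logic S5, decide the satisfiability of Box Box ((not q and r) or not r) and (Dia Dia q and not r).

Yes, satisfiable

1. Box Box ((not q and r) or not r) and (Dia Dia q and not r), u
2. Box Box ((not q and r) or not r), u   [and-rule on 1]
3. Dia Dia q and not r, u   [and-rule on 1]
4. Dia Dia q, u   [and-rule on 3]
5. not r, u   [and-rule on 3]
6. Box ((not q and r) or not r), u   [Box-rule on 2 via uRu]
7. (not q and r) or not r, u   [Box-rule on 6 via uRu]
8. Dia q, v   [Dia-rule on 4: fresh world v, uRv]
9. Box ((not q and r) or not r), v   [Box-rule on 2 via uRv]
10. (not q and r) or not r, v   [Box-rule on 6 via uRv]
11. not r, v   [or-rule on 10 (branches; this branch)]
12. q, w   [Dia-rule on 8: fresh world w, vRw]
13. Box ((not q and r) or not r), w   [Box-rule on 2 via uRw]
14. (not q and r) or not r, w   [Box-rule on 6 via uRw]
15. not r, w   [or-rule on 14 (branches; this branch)]
Accessibility: uRu, uRv, uRw, vRu, vRv, vRw, wRu, wRv, wRw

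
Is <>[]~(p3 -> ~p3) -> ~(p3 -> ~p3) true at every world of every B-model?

Valid

Tableau for the negation ~(<>[]~(p3 -> ~p3) -> ~(p3 -> ~p3)):
1. ~(<>[]~(p3 -> ~p3) -> ~(p3 -> ~p3)), 0
2. <>[]~(p3 -> ~p3), 0
3. p3 -> ~p3, 0
4. ~p3, 0
5. []~(p3 -> ~p3), 1
6. ~(p3 -> ~p3), 0
7. p3, 0
Accessibility: 0R0, 0R1, 1R0, 1R1
Branch closes: p3 and ~p3 both at 0.
All branches of the negation close; one closing branch shown above.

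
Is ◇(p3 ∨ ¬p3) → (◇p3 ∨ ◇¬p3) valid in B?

Tableau for the negation ¬(◇(p3 ∨ ¬p3) → (◇p3 ∨ ◇¬p3)):
1. ¬(◇(p3 ∨ ¬p3) → (◇p3 ∨ ◇¬p3)), u
2. ◇(p3 ∨ ¬p3), u
3. ¬(◇p3 ∨ ◇¬p3), u
4. ¬◇p3, u
5. ¬◇¬p3, u
6. ¬p3, u
7. p3, u
Accessibility: uRu
Branch closes: p3 and ¬p3 both at u.
All branches of the negation close; one closing branch shown above.

Yes, valid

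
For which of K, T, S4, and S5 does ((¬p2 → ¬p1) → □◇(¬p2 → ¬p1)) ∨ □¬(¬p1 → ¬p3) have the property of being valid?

S5

S5-tableau for the negation ¬(((¬p2 → ¬p1) → □◇(¬p2 → ¬p1)) ∨ □¬(¬p1 → ¬p3)):
1. ¬(((¬p2 → ¬p1) → □◇(¬p2 → ¬p1)) ∨ □¬(¬p1 → ¬p3)), 0
2. ¬((¬p2 → ¬p1) → □◇(¬p2 → ¬p1)), 0
3. ¬□¬(¬p1 → ¬p3), 0
4. ¬p2 → ¬p1, 0
5. ¬□◇(¬p2 → ¬p1), 0
6. ¬p1, 0
7. ¬p1 → ¬p3, 1
8. ¬p3, 1
9. ¬◇(¬p2 → ¬p1), 2
10. ¬(¬p2 → ¬p1), 0
11. ¬p2, 0
12. p1, 0
Accessibility: 0R0, 0R1, 0R2, 1R0, 1R1, 1R2, 2R0, 2R1, 2R2
Branch closes: p1 and ¬p1 both at 0.
Every branch closes (one shown): valid in S5.
S4-tableau for the negation ¬(((¬p2 → ¬p1) → □◇(¬p2 → ¬p1)) ∨ □¬(¬p1 → ¬p3)):
1. ¬(((¬p2 → ¬p1) → □◇(¬p2 → ¬p1)) ∨ □¬(¬p1 → ¬p3)), 0
2. ¬((¬p2 → ¬p1) → □◇(¬p2 → ¬p1)), 0
3. ¬□¬(¬p1 → ¬p3), 0
4. ¬p2 → ¬p1, 0
5. ¬□◇(¬p2 → ¬p1), 0
6. ¬p1, 0
7. ¬p1 → ¬p3, 1
8. ¬p3, 1
9. ¬◇(¬p2 → ¬p1), 2
10. ¬(¬p2 → ¬p1), 2
11. ¬p2, 2
12. p1, 2
Accessibility: 0R0, 0R1, 0R2, 1R1, 2R2
Complete open branch: countermodel on an S4-frame, so not valid in S4, nor in K, T (the same frame is also a K-frame and a T-frame).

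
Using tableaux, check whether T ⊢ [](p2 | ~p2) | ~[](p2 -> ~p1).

Yes, valid

Tableau for the negation ~([](p2 | ~p2) | ~[](p2 -> ~p1)):
1. ~([](p2 | ~p2) | ~[](p2 -> ~p1)), u
2. ~[](p2 | ~p2), u
3. [](p2 -> ~p1), u
4. p2 -> ~p1, u
5. ~p1, u
6. ~(p2 | ~p2), v
7. ~p2, v
8. p2, v
Accessibility: uRu, uRv, vRv
Branch closes: p2 and ~p2 both at v.
All branches of the negation close; one closing branch shown above.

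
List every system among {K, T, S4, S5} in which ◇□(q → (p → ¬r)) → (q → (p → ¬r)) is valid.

S5

S5-tableau for the negation ¬(◇□(q → (p → ¬r)) → (q → (p → ¬r))):
1. ¬(◇□(q → (p → ¬r)) → (q → (p → ¬r))), 0
2. ◇□(q → (p → ¬r)), 0
3. ¬(q → (p → ¬r)), 0
4. q, 0
5. ¬(p → ¬r), 0
6. p, 0
7. r, 0
8. □(q → (p → ¬r)), 1
9. q → (p → ¬r), 0
10. q → (p → ¬r), 1
11. p → ¬r, 0
12. p → ¬r, 1
13. ¬r, 0
Accessibility: 0R0, 0R1, 1R0, 1R1
Branch closes: r and ¬r both at 0.
Every branch closes (one shown): valid in S5.
S4-tableau for the negation ¬(◇□(q → (p → ¬r)) → (q → (p → ¬r))):
1. ¬(◇□(q → (p → ¬r)) → (q → (p → ¬r))), 0
2. ◇□(q → (p → ¬r)), 0
3. ¬(q → (p → ¬r)), 0
4. q, 0
5. ¬(p → ¬r), 0
6. p, 0
7. r, 0
8. □(q → (p → ¬r)), 1
9. q → (p → ¬r), 1
10. p → ¬r, 1
11. ¬r, 1
Accessibility: 0R0, 0R1, 1R1
Complete open branch: countermodel on an S4-frame, so not valid in S4, nor in K, T (the same frame is also a K-frame and a T-frame).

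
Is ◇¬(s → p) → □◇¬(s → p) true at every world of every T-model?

Invalid (countermodel exists)

Tableau for the negation ¬(◇¬(s → p) → □◇¬(s → p)):
1. ¬(◇¬(s → p) → □◇¬(s → p)), 0
2. ◇¬(s → p), 0   [¬→-rule on 1]
3. ¬□◇¬(s → p), 0   [¬→-rule on 1]
4. ¬(s → p), 1   [◇-rule on 2: fresh world 1, 0R1]
5. s, 1   [¬→-rule on 4]
6. ¬p, 1   [¬→-rule on 4]
7. ¬◇¬(s → p), 2   [¬□-rule on 3: fresh world 2, 0R2]
8. s → p, 2   [¬◇-rule on 7 via 2R2]
9. p, 2   [→-rule on 8 (branches; this branch)]
Accessibility: 0R0, 0R1, 0R2, 1R1, 2R2
The negation has an open branch (countermodel exists).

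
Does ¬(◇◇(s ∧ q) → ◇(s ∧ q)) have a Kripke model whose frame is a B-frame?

1. ¬(◇◇(s ∧ q) → ◇(s ∧ q)), w0
2. ◇◇(s ∧ q), w0
3. ¬◇(s ∧ q), w0
4. ¬(s ∧ q), w0
5. ¬q, w0
6. ◇(s ∧ q), w1
7. ¬(s ∧ q), w1
8. ¬q, w1
9. s ∧ q, w2
10. s, w2
11. q, w2
Accessibility: w0Rw0, w0Rw1, w1Rw0, w1Rw1, w1Rw2, w2Rw1, w2Rw2

Satisfiable (open branch found)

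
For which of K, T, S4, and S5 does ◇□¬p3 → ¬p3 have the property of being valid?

S4-tableau for the negation ¬(◇□¬p3 → ¬p3):
1. ¬(◇□¬p3 → ¬p3), 0
2. ◇□¬p3, 0
3. p3, 0
4. □¬p3, 1
5. ¬p3, 1
Accessibility: 0R0, 0R1, 1R1
Complete open branch: countermodel on an S4-frame, so not valid in S4, nor in K, T (the same frame is also a K-frame and a T-frame).
S5-tableau for the negation ¬(◇□¬p3 → ¬p3):
1. ¬(◇□¬p3 → ¬p3), 0
2. ◇□¬p3, 0
3. p3, 0
4. □¬p3, 1
5. ¬p3, 0
Accessibility: 0R0, 0R1, 1R0, 1R1
Branch closes: p3 and ¬p3 both at 0.
Every branch closes (one shown): valid in S5.

S5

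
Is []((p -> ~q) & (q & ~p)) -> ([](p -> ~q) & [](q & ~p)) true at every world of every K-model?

Valid in K

Tableau for the negation ~([]((p -> ~q) & (q & ~p)) -> ([](p -> ~q) & [](q & ~p))):
1. ~([]((p -> ~q) & (q & ~p)) -> ([](p -> ~q) & [](q & ~p))), w0
2. []((p -> ~q) & (q & ~p)), w0
3. ~([](p -> ~q) & [](q & ~p)), w0
4. ~[](q & ~p), w0
5. ~(q & ~p), w1
6. (p -> ~q) & (q & ~p), w1
7. p -> ~q, w1
8. q & ~p, w1
9. q, w1
10. ~p, w1
11. p, w1
Accessibility: w0Rw1
Branch closes: p and ~p both at w1.
Every branch of the negation's tableau closes; the branch above is one of them.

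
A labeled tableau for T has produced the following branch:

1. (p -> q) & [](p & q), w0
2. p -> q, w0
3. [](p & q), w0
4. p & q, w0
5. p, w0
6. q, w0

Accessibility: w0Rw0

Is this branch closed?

There is no literal clash: for every atom and world, at most one sign appears.

Not closed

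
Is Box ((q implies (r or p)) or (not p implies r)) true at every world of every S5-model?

Not valid

Tableau for the negation not Box ((q implies (r or p)) or (not p implies r)):
1. not Box ((q implies (r or p)) or (not p implies r)), w0
2. not ((q implies (r or p)) or (not p implies r)), w1
3. not (q implies (r or p)), w1
4. not (not p implies r), w1
5. q, w1
6. not (r or p), w1
7. not p, w1
8. not r, w1
Accessibility: w0Rw0, w0Rw1, w1Rw0, w1Rw1
The negation has an open branch (countermodel exists).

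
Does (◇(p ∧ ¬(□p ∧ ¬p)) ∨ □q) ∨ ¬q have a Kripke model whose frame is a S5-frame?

Satisfiable (open branch found)

1. (◇(p ∧ ¬(□p ∧ ¬p)) ∨ □q) ∨ ¬q, w0
2. ¬q, w0
Accessibility: w0Rw0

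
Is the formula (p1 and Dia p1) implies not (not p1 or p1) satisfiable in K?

1. (p1 and Dia p1) implies not (not p1 or p1), u
2. not (p1 and Dia p1), u
3. not Dia p1, u

Satisfiable (open branch found)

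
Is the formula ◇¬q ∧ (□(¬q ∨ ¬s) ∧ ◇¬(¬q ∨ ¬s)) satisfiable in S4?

1. ◇¬q ∧ (□(¬q ∨ ¬s) ∧ ◇¬(¬q ∨ ¬s)), w0
2. ◇¬q, w0
3. □(¬q ∨ ¬s) ∧ ◇¬(¬q ∨ ¬s), w0
4. □(¬q ∨ ¬s), w0
5. ◇¬(¬q ∨ ¬s), w0
6. ¬q ∨ ¬s, w0
7. ¬s, w0
8. ¬q, w1
9. ¬q ∨ ¬s, w1
10. ¬s, w1
11. ¬(¬q ∨ ¬s), w2
12. q, w2
13. s, w2
14. ¬q ∨ ¬s, w2
15. ¬s, w2
Accessibility: w0Rw0, w0Rw1, w0Rw2, w1Rw1, w2Rw2
Branch closes: s and ¬s both at w2.
(One branch shown.) All branches close.

No, unsatisfiable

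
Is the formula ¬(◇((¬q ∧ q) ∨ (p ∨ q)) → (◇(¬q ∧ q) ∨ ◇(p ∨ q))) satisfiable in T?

Unsatisfiable (every branch closes)

1. ¬(◇((¬q ∧ q) ∨ (p ∨ q)) → (◇(¬q ∧ q) ∨ ◇(p ∨ q))), u
2. ◇((¬q ∧ q) ∨ (p ∨ q)), u
3. ¬(◇(¬q ∧ q) ∨ ◇(p ∨ q)), u
4. ¬◇(¬q ∧ q), u
5. ¬◇(p ∨ q), u
6. ¬(¬q ∧ q), u
7. ¬(p ∨ q), u
8. ¬p, u
9. ¬q, u
10. (¬q ∧ q) ∨ (p ∨ q), v
11. ¬(¬q ∧ q), v
12. ¬(p ∨ q), v
13. ¬p, v
14. ¬q, v
15. p ∨ q, v
16. q, v
Accessibility: uRu, uRv, vRv
Branch closes: q and ¬q both at v.
All branches of the tableau close; one closing branch shown above.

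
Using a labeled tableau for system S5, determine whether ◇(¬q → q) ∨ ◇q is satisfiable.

Yes, satisfiable

1. ◇(¬q → q) ∨ ◇q, w0
2. ◇q, w0
3. q, w1
Accessibility: w0Rw0, w0Rw1, w1Rw0, w1Rw1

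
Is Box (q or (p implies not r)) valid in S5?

Not valid

Tableau for the negation not Box (q or (p implies not r)):
1. not Box (q or (p implies not r)), u
2. not (q or (p implies not r)), v   [neg-Box-rule on 1: fresh world v, uRv]
3. not q, v   [neg-or-rule on 2]
4. not (p implies not r), v   [neg-or-rule on 2]
5. p, v   [neg-implies-rule on 4]
6. r, v   [neg-implies-rule on 4]
Accessibility: uRu, uRv, vRu, vRv
The negation has an open branch (countermodel exists).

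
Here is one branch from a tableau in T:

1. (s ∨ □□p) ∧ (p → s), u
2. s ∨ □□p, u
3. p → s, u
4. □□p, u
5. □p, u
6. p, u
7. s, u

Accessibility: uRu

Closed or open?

No atom appears with both signs at the same world.

No, open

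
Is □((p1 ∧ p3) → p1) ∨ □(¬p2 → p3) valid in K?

Valid

Tableau for the negation ¬(□((p1 ∧ p3) → p1) ∨ □(¬p2 → p3)):
1. ¬(□((p1 ∧ p3) → p1) ∨ □(¬p2 → p3)), w0
2. ¬□((p1 ∧ p3) → p1), w0
3. ¬□(¬p2 → p3), w0
4. ¬((p1 ∧ p3) → p1), w1
5. p1 ∧ p3, w1
6. ¬p1, w1
7. p1, w1
8. p3, w1
Accessibility: w0Rw1
Branch closes: p1 and ¬p1 both at w1.
Every branch of the negation's tableau closes; the branch above is one of them.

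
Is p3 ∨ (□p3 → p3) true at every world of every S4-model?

Valid

Tableau for the negation ¬(p3 ∨ (□p3 → p3)):
1. ¬(p3 ∨ (□p3 → p3)), w0
2. ¬p3, w0
3. ¬(□p3 → p3), w0
4. □p3, w0
5. p3, w0
Accessibility: w0Rw0
Branch closes: p3 and ¬p3 both at w0.
Every branch of the negation's tableau closes; the branch above is one of them.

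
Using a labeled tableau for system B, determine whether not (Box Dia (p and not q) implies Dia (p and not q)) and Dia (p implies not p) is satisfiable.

1. not (Box Dia (p and not q) implies Dia (p and not q)) and Dia (p implies not p), w0
2. not (Box Dia (p and not q) implies Dia (p and not q)), w0
3. Dia (p implies not p), w0
4. Box Dia (p and not q), w0
5. not Dia (p and not q), w0
6. Dia (p and not q), w0
7. not (p and not q), w0
8. q, w0
9. p implies not p, w1
10. Dia (p and not q), w1
11. not (p and not q), w1
12. not p, w1
13. q, w1
14. p and not q, w2
15. p, w2
16. not q, w2
17. Dia (p and not q), w2
18. not (p and not q), w2
19. q, w2
Accessibility: w0Rw0, w0Rw1, w0Rw2, w1Rw0, w1Rw1, w2Rw0, w2Rw2
Branch closes: q and not q both at w2.
All branches of the tableau close; one closing branch shown above.

Unsatisfiable (every branch closes)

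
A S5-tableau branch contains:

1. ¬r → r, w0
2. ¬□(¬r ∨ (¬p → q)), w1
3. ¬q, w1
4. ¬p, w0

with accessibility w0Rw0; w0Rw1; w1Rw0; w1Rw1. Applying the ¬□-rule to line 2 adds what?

a fresh world w2 with w1Rw2, and ¬(¬r ∨ (¬p → q)) at w2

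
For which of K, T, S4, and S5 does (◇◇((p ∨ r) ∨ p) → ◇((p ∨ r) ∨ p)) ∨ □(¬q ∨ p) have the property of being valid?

S4, S5

S4-tableau for the negation ¬((◇◇((p ∨ r) ∨ p) → ◇((p ∨ r) ∨ p)) ∨ □(¬q ∨ p)):
1. ¬((◇◇((p ∨ r) ∨ p) → ◇((p ∨ r) ∨ p)) ∨ □(¬q ∨ p)), w0
2. ¬(◇◇((p ∨ r) ∨ p) → ◇((p ∨ r) ∨ p)), w0
3. ¬□(¬q ∨ p), w0
4. ◇◇((p ∨ r) ∨ p), w0
5. ¬◇((p ∨ r) ∨ p), w0
6. ¬((p ∨ r) ∨ p), w0
7. ¬(p ∨ r), w0
8. ¬p, w0
9. ¬r, w0
10. ¬(¬q ∨ p), w1
11. q, w1
12. ¬p, w1
13. ¬((p ∨ r) ∨ p), w1
14. ¬(p ∨ r), w1
15. ¬r, w1
16. ◇((p ∨ r) ∨ p), w2
17. ¬((p ∨ r) ∨ p), w2
18. ¬(p ∨ r), w2
19. ¬p, w2
20. ¬r, w2
21. (p ∨ r) ∨ p, w3
22. ¬((p ∨ r) ∨ p), w3
23. ¬(p ∨ r), w3
24. ¬p, w3
25. ¬r, w3
26. p ∨ r, w3
27. r, w3
Accessibility: w0Rw0, w0Rw1, w0Rw2, w0Rw3, w1Rw1, w2Rw2, w2Rw3, w3Rw3
Branch closes: r and ¬r both at w3.
Every branch closes (one shown): valid in S4, hence also in S5 (every theorem of S4 is a theorem of S5).
T-tableau for the negation ¬((◇◇((p ∨ r) ∨ p) → ◇((p ∨ r) ∨ p)) ∨ □(¬q ∨ p)):
1. ¬((◇◇((p ∨ r) ∨ p) → ◇((p ∨ r) ∨ p)) ∨ □(¬q ∨ p)), w0
2. ¬(◇◇((p ∨ r) ∨ p) → ◇((p ∨ r) ∨ p)), w0
3. ¬□(¬q ∨ p), w0
4. ◇◇((p ∨ r) ∨ p), w0
5. ¬◇((p ∨ r) ∨ p), w0
6. ¬((p ∨ r) ∨ p), w0
7. ¬(p ∨ r), w0
8. ¬p, w0
9. ¬r, w0
10. ¬(¬q ∨ p), w1
11. q, w1
12. ¬p, w1
13. ¬((p ∨ r) ∨ p), w1
14. ¬(p ∨ r), w1
15. ¬r, w1
16. ◇((p ∨ r) ∨ p), w2
17. ¬((p ∨ r) ∨ p), w2
18. ¬(p ∨ r), w2
19. ¬p, w2
20. ¬r, w2
21. (p ∨ r) ∨ p, w3
22. p, w3
Accessibility: w0Rw0, w0Rw1, w0Rw2, w1Rw1, w2Rw2, w2Rw3, w3Rw3
Complete open branch: countermodel on a T-frame, so not valid in T, nor in K (the same frame is also a K-frame).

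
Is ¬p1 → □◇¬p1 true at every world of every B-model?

Tableau for the negation ¬(¬p1 → □◇¬p1):
1. ¬(¬p1 → □◇¬p1), u
2. ¬p1, u   [¬→-rule on 1]
3. ¬□◇¬p1, u   [¬→-rule on 1]
4. ¬◇¬p1, v   [¬□-rule on 3: fresh world v, uRv]
5. p1, u   [¬◇-rule on 4 via vRu]
Accessibility: uRu, uRv, vRu, vRv
Branch closes: p1 and ¬p1 both at u.
All branches of the negation close; one closing branch shown above.

Valid in B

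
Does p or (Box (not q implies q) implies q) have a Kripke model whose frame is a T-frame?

Satisfiable (open branch found)

1. p or (Box (not q implies q) implies q), u
2. Box (not q implies q) implies q, u   [or-rule on 1 (branches; this branch)]
3. q, u   [implies-rule on 2 (branches; this branch)]
Accessibility: uRu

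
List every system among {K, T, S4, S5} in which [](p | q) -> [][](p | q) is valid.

S4, S5

T-tableau for the negation ~([](p | q) -> [][](p | q)):
1. ~([](p | q) -> [][](p | q)), 0
2. [](p | q), 0   [~->-rule on 1]
3. ~[][](p | q), 0   [~->-rule on 1]
4. p | q, 0   [[]-rule on 2 via 0R0]
5. q, 0   [|-rule on 4 (branches; this branch)]
6. ~[](p | q), 1   [~[]-rule on 3: fresh world 1, 0R1]
7. p | q, 1   [[]-rule on 2 via 0R1]
8. q, 1   [|-rule on 7 (branches; this branch)]
9. ~(p | q), 2   [~[]-rule on 6: fresh world 2, 1R2]
10. ~p, 2   [~|-rule on 9]
11. ~q, 2   [~|-rule on 9]
Accessibility: 0R0, 0R1, 1R1, 1R2, 2R2
Complete open branch: countermodel on a T-frame, so not valid in T, nor in K (the same frame is also a K-frame).
S4-tableau for the negation ~([](p | q) -> [][](p | q)):
1. ~([](p | q) -> [][](p | q)), 0
2. [](p | q), 0   [~->-rule on 1]
3. ~[][](p | q), 0   [~->-rule on 1]
4. p | q, 0   [[]-rule on 2 via 0R0]
5. q, 0   [|-rule on 4 (branches; this branch)]
6. ~[](p | q), 1   [~[]-rule on 3: fresh world 1, 0R1]
7. p | q, 1   [[]-rule on 2 via 0R1]
8. q, 1   [|-rule on 7 (branches; this branch)]
9. ~(p | q), 2   [~[]-rule on 6: fresh world 2, 1R2]
10. ~p, 2   [~|-rule on 9]
11. ~q, 2   [~|-rule on 9]
12. p | q, 2   [[]-rule on 2 via 0R2]
13. q, 2   [|-rule on 12 (branches; this branch)]
Accessibility: 0R0, 0R1, 0R2, 1R1, 1R2, 2R2
Branch closes: q and ~q both at 2.
Every branch closes (one shown): valid in S4, hence also in S5 (every theorem of S4 is a theorem of S5).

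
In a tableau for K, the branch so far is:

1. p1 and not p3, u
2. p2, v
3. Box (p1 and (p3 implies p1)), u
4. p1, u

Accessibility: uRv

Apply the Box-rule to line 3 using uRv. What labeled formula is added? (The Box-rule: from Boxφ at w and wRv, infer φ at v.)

p1 and (p3 implies p1), v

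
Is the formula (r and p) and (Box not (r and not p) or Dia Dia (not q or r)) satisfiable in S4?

Satisfiable (open branch found)

1. (r and p) and (Box not (r and not p) or Dia Dia (not q or r)), w0
2. r and p, w0
3. Box not (r and not p) or Dia Dia (not q or r), w0
4. r, w0
5. p, w0
6. Dia Dia (not q or r), w0
7. Dia (not q or r), w1
8. not q or r, w2
9. r, w2
Accessibility: w0Rw0, w0Rw1, w0Rw2, w1Rw1, w1Rw2, w2Rw2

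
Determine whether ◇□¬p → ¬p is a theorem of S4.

Tableau for the negation ¬(◇□¬p → ¬p):
1. ¬(◇□¬p → ¬p), w0
2. ◇□¬p, w0
3. p, w0
4. □¬p, w1
5. ¬p, w1
Accessibility: w0Rw0, w0Rw1, w1Rw1
The negation has an open branch (countermodel exists).

Not valid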